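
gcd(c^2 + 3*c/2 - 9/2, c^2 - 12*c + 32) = 1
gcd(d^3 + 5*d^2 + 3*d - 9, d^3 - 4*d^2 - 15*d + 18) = d^2 + 2*d - 3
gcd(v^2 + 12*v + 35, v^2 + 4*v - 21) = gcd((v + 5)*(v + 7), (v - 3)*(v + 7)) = v + 7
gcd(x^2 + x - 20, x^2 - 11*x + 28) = x - 4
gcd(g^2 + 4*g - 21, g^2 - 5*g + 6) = g - 3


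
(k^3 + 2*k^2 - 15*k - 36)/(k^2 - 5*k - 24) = (k^2 - k - 12)/(k - 8)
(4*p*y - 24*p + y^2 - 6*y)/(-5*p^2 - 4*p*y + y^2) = (-4*p*y + 24*p - y^2 + 6*y)/(5*p^2 + 4*p*y - y^2)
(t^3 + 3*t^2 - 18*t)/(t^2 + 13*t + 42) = t*(t - 3)/(t + 7)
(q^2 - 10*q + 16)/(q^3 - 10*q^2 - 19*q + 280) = (q - 2)/(q^2 - 2*q - 35)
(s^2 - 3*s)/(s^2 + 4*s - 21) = s/(s + 7)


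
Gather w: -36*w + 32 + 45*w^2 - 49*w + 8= 45*w^2 - 85*w + 40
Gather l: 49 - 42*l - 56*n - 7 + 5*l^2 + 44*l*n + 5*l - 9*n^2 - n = 5*l^2 + l*(44*n - 37) - 9*n^2 - 57*n + 42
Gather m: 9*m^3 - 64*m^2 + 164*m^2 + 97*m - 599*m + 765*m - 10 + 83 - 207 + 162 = 9*m^3 + 100*m^2 + 263*m + 28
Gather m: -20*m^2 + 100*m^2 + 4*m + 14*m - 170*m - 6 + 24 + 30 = 80*m^2 - 152*m + 48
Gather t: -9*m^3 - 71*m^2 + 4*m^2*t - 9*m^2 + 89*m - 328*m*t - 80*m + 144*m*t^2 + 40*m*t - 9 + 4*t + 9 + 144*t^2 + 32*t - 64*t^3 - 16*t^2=-9*m^3 - 80*m^2 + 9*m - 64*t^3 + t^2*(144*m + 128) + t*(4*m^2 - 288*m + 36)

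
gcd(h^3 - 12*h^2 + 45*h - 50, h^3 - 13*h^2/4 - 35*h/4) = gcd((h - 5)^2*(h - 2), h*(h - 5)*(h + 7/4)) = h - 5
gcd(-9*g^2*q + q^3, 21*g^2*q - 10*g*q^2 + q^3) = -3*g*q + q^2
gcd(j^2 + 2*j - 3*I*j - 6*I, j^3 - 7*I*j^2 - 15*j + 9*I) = j - 3*I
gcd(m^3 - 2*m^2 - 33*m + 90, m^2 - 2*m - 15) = m - 5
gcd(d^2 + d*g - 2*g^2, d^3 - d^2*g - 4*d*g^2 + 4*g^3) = d^2 + d*g - 2*g^2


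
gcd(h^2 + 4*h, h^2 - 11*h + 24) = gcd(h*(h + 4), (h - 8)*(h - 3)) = 1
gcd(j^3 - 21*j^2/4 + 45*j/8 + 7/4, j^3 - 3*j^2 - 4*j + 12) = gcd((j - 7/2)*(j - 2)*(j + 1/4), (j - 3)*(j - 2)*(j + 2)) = j - 2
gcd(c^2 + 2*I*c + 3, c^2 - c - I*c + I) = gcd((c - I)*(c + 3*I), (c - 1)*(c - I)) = c - I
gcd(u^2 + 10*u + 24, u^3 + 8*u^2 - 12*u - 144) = u + 6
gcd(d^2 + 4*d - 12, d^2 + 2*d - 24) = d + 6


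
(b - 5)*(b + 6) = b^2 + b - 30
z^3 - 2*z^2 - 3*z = z*(z - 3)*(z + 1)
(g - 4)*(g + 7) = g^2 + 3*g - 28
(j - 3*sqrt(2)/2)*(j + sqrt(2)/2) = j^2 - sqrt(2)*j - 3/2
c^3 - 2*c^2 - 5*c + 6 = (c - 3)*(c - 1)*(c + 2)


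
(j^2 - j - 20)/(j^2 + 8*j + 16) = (j - 5)/(j + 4)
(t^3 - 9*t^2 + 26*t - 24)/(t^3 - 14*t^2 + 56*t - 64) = (t - 3)/(t - 8)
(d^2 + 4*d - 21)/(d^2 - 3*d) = (d + 7)/d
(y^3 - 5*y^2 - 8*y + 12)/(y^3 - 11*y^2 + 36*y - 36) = (y^2 + y - 2)/(y^2 - 5*y + 6)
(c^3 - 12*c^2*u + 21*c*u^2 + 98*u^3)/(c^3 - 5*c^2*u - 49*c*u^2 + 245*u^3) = (-c^2 + 5*c*u + 14*u^2)/(-c^2 - 2*c*u + 35*u^2)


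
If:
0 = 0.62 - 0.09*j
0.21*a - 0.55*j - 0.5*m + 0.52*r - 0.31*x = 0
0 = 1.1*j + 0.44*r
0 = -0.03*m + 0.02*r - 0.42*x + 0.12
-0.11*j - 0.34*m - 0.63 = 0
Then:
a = 50.61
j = 6.89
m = -4.08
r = -17.22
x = -0.24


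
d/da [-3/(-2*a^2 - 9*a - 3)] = 3*(-4*a - 9)/(2*a^2 + 9*a + 3)^2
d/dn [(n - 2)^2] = 2*n - 4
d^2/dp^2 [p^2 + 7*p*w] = 2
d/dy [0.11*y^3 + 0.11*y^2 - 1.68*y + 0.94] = 0.33*y^2 + 0.22*y - 1.68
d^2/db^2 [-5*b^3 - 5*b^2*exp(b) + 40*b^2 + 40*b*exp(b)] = -5*b^2*exp(b) + 20*b*exp(b) - 30*b + 70*exp(b) + 80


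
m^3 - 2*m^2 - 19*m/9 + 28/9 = (m - 7/3)*(m - 1)*(m + 4/3)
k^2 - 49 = (k - 7)*(k + 7)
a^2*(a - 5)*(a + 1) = a^4 - 4*a^3 - 5*a^2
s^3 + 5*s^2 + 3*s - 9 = (s - 1)*(s + 3)^2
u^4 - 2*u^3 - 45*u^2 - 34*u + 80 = (u - 8)*(u - 1)*(u + 2)*(u + 5)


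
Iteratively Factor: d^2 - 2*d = (d)*(d - 2)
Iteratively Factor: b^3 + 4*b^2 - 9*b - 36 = (b - 3)*(b^2 + 7*b + 12) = (b - 3)*(b + 3)*(b + 4)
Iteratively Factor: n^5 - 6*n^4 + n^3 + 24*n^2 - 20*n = (n)*(n^4 - 6*n^3 + n^2 + 24*n - 20) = n*(n - 1)*(n^3 - 5*n^2 - 4*n + 20) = n*(n - 5)*(n - 1)*(n^2 - 4) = n*(n - 5)*(n - 1)*(n + 2)*(n - 2)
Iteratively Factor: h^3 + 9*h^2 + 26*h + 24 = (h + 2)*(h^2 + 7*h + 12) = (h + 2)*(h + 4)*(h + 3)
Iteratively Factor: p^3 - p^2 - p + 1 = (p + 1)*(p^2 - 2*p + 1) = (p - 1)*(p + 1)*(p - 1)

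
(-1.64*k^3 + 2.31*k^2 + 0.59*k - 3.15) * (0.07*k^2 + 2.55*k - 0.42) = -0.1148*k^5 - 4.0203*k^4 + 6.6206*k^3 + 0.3138*k^2 - 8.2803*k + 1.323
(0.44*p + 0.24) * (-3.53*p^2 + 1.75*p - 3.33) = -1.5532*p^3 - 0.0771999999999999*p^2 - 1.0452*p - 0.7992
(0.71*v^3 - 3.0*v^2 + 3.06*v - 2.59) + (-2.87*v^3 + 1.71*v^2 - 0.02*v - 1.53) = -2.16*v^3 - 1.29*v^2 + 3.04*v - 4.12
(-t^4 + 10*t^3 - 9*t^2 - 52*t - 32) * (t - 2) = -t^5 + 12*t^4 - 29*t^3 - 34*t^2 + 72*t + 64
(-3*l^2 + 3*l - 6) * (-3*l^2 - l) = 9*l^4 - 6*l^3 + 15*l^2 + 6*l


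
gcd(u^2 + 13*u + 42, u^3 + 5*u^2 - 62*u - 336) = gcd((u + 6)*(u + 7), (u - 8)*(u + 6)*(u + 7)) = u^2 + 13*u + 42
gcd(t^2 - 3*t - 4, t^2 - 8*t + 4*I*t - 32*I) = 1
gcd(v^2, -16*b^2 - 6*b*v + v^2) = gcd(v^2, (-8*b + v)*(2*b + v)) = 1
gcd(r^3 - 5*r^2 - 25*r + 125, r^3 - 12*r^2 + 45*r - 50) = r^2 - 10*r + 25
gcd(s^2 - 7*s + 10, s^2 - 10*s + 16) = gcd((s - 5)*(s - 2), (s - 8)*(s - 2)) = s - 2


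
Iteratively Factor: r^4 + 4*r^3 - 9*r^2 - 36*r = (r + 4)*(r^3 - 9*r) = r*(r + 4)*(r^2 - 9) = r*(r - 3)*(r + 4)*(r + 3)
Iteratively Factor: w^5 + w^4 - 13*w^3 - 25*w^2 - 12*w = (w + 3)*(w^4 - 2*w^3 - 7*w^2 - 4*w) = (w - 4)*(w + 3)*(w^3 + 2*w^2 + w) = w*(w - 4)*(w + 3)*(w^2 + 2*w + 1) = w*(w - 4)*(w + 1)*(w + 3)*(w + 1)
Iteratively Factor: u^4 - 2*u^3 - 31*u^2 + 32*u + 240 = (u - 5)*(u^3 + 3*u^2 - 16*u - 48) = (u - 5)*(u - 4)*(u^2 + 7*u + 12) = (u - 5)*(u - 4)*(u + 3)*(u + 4)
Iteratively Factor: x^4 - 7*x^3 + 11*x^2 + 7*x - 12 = (x + 1)*(x^3 - 8*x^2 + 19*x - 12) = (x - 3)*(x + 1)*(x^2 - 5*x + 4) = (x - 3)*(x - 1)*(x + 1)*(x - 4)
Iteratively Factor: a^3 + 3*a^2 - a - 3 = (a + 1)*(a^2 + 2*a - 3) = (a + 1)*(a + 3)*(a - 1)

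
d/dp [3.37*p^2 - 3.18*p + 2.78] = 6.74*p - 3.18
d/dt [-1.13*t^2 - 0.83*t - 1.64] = -2.26*t - 0.83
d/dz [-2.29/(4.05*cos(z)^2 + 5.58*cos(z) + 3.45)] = -(18.549*cos(z) + 12.7782)*sin(z)/(4.05*cos(z)^2 + 5.58*cos(z) + 3.45)^2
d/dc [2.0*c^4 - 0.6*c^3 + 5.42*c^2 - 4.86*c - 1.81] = 8.0*c^3 - 1.8*c^2 + 10.84*c - 4.86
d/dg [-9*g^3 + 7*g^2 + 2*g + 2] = -27*g^2 + 14*g + 2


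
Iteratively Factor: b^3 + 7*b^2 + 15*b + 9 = (b + 1)*(b^2 + 6*b + 9) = (b + 1)*(b + 3)*(b + 3)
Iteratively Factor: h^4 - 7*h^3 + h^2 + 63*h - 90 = (h - 2)*(h^3 - 5*h^2 - 9*h + 45) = (h - 2)*(h + 3)*(h^2 - 8*h + 15) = (h - 3)*(h - 2)*(h + 3)*(h - 5)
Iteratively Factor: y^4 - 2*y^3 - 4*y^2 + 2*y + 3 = (y + 1)*(y^3 - 3*y^2 - y + 3) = (y - 1)*(y + 1)*(y^2 - 2*y - 3) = (y - 1)*(y + 1)^2*(y - 3)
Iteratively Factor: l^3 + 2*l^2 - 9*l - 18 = (l + 2)*(l^2 - 9) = (l - 3)*(l + 2)*(l + 3)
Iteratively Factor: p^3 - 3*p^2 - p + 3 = (p - 3)*(p^2 - 1) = (p - 3)*(p - 1)*(p + 1)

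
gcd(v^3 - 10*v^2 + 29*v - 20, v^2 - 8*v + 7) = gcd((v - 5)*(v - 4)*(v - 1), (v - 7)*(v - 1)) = v - 1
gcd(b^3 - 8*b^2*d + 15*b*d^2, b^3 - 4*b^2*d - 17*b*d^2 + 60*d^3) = b^2 - 8*b*d + 15*d^2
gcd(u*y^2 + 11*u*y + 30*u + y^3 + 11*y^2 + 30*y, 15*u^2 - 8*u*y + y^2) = 1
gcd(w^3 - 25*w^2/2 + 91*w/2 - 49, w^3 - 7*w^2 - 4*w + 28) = w^2 - 9*w + 14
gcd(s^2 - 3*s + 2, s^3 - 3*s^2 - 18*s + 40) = s - 2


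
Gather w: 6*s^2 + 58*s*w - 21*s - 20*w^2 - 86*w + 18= 6*s^2 - 21*s - 20*w^2 + w*(58*s - 86) + 18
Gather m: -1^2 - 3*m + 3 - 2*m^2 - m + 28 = -2*m^2 - 4*m + 30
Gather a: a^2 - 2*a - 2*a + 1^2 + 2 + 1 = a^2 - 4*a + 4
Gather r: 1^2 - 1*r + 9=10 - r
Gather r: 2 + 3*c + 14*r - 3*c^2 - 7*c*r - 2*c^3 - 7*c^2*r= -2*c^3 - 3*c^2 + 3*c + r*(-7*c^2 - 7*c + 14) + 2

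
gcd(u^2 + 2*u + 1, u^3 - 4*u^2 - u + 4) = u + 1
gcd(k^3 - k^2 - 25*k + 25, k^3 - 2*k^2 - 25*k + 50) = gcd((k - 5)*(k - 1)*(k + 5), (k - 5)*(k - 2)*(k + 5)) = k^2 - 25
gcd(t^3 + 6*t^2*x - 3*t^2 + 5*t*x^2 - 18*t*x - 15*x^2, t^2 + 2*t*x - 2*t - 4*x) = 1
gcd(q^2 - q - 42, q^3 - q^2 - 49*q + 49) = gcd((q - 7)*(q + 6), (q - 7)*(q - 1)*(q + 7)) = q - 7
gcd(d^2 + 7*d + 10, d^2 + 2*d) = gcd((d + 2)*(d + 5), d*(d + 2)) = d + 2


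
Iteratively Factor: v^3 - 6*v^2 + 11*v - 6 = (v - 1)*(v^2 - 5*v + 6) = (v - 2)*(v - 1)*(v - 3)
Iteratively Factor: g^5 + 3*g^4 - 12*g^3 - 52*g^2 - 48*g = (g + 2)*(g^4 + g^3 - 14*g^2 - 24*g) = (g + 2)*(g + 3)*(g^3 - 2*g^2 - 8*g) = g*(g + 2)*(g + 3)*(g^2 - 2*g - 8) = g*(g + 2)^2*(g + 3)*(g - 4)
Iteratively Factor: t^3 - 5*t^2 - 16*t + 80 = (t - 4)*(t^2 - t - 20) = (t - 4)*(t + 4)*(t - 5)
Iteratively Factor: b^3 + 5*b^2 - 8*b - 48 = (b + 4)*(b^2 + b - 12) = (b + 4)^2*(b - 3)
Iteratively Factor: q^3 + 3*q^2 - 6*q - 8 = (q - 2)*(q^2 + 5*q + 4) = (q - 2)*(q + 4)*(q + 1)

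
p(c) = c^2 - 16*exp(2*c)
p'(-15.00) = -30.00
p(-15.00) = 225.00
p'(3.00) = -12903.72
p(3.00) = -6445.86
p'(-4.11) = -8.23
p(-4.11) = 16.89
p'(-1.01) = -6.26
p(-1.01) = -1.10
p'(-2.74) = -5.61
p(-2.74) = 7.44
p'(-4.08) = -8.17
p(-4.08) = 16.64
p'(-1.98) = -4.57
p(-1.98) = 3.62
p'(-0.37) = -16.01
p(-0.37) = -7.50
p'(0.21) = -48.28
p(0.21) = -24.31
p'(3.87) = -73543.38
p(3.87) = -36760.58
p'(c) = 2*c - 32*exp(2*c)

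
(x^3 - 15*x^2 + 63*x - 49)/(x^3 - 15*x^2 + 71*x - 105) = (x^2 - 8*x + 7)/(x^2 - 8*x + 15)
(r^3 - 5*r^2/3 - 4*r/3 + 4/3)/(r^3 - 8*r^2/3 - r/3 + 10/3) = (3*r - 2)/(3*r - 5)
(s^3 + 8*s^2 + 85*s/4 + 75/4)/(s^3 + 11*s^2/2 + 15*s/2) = (s + 5/2)/s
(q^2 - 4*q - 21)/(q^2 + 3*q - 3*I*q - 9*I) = (q - 7)/(q - 3*I)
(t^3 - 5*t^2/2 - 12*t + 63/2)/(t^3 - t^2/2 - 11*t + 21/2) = (t - 3)/(t - 1)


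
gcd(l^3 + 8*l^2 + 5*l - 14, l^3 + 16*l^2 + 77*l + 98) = l^2 + 9*l + 14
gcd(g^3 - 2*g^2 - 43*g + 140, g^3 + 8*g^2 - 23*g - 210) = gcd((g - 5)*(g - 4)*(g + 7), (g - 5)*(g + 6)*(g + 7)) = g^2 + 2*g - 35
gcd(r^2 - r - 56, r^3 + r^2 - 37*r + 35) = r + 7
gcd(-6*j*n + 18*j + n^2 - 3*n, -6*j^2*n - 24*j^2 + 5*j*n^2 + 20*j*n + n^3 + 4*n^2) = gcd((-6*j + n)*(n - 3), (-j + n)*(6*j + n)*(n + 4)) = 1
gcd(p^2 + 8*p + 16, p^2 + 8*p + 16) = p^2 + 8*p + 16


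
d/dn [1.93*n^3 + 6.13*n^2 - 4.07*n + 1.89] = 5.79*n^2 + 12.26*n - 4.07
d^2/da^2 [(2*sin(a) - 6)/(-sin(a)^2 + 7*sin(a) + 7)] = 2*(sin(a)^5 - 5*sin(a)^4 + 103*sin(a)^3 - 262*sin(a)^2 + 28*sin(a) + 434)/(sin(a)^2 - 7*sin(a) - 7)^3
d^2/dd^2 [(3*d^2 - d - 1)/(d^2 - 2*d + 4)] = 2*(5*d^3 - 39*d^2 + 18*d + 40)/(d^6 - 6*d^5 + 24*d^4 - 56*d^3 + 96*d^2 - 96*d + 64)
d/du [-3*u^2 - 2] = -6*u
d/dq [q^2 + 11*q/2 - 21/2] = 2*q + 11/2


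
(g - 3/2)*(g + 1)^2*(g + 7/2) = g^4 + 4*g^3 - g^2/4 - 17*g/2 - 21/4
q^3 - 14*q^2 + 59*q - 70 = (q - 7)*(q - 5)*(q - 2)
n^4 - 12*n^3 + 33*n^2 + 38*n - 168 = (n - 7)*(n - 4)*(n - 3)*(n + 2)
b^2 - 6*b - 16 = (b - 8)*(b + 2)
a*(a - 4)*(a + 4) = a^3 - 16*a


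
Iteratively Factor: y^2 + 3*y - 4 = (y - 1)*(y + 4)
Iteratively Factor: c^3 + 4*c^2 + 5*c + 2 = (c + 1)*(c^2 + 3*c + 2) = (c + 1)^2*(c + 2)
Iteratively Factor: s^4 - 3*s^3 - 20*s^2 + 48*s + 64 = (s + 1)*(s^3 - 4*s^2 - 16*s + 64) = (s + 1)*(s + 4)*(s^2 - 8*s + 16) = (s - 4)*(s + 1)*(s + 4)*(s - 4)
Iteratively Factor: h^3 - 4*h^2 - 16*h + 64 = (h + 4)*(h^2 - 8*h + 16) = (h - 4)*(h + 4)*(h - 4)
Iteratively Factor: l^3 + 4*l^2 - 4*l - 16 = (l + 4)*(l^2 - 4) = (l - 2)*(l + 4)*(l + 2)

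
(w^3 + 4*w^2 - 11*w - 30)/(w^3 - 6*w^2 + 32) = (w^2 + 2*w - 15)/(w^2 - 8*w + 16)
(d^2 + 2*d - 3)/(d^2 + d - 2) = (d + 3)/(d + 2)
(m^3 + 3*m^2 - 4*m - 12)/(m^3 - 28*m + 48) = (m^2 + 5*m + 6)/(m^2 + 2*m - 24)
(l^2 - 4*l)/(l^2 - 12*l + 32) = l/(l - 8)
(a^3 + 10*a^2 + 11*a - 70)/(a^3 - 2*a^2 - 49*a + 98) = (a + 5)/(a - 7)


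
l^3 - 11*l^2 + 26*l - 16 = (l - 8)*(l - 2)*(l - 1)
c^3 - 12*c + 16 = (c - 2)^2*(c + 4)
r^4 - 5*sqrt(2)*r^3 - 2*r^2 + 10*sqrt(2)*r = r*(r - 5*sqrt(2))*(r - sqrt(2))*(r + sqrt(2))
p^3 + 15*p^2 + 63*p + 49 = (p + 1)*(p + 7)^2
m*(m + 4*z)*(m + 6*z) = m^3 + 10*m^2*z + 24*m*z^2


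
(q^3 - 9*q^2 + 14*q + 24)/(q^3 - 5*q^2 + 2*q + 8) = (q - 6)/(q - 2)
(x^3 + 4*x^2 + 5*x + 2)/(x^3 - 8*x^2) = (x^3 + 4*x^2 + 5*x + 2)/(x^2*(x - 8))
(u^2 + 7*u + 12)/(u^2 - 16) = (u + 3)/(u - 4)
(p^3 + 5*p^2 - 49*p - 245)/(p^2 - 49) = p + 5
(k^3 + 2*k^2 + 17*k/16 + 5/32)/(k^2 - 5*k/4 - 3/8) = (8*k^2 + 14*k + 5)/(4*(2*k - 3))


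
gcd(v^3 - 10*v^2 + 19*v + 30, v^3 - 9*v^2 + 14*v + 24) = v^2 - 5*v - 6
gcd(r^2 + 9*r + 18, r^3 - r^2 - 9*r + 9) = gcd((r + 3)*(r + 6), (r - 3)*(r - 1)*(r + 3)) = r + 3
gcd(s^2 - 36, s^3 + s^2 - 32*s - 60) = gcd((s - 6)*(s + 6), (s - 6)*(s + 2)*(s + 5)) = s - 6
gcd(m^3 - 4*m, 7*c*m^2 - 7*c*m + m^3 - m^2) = m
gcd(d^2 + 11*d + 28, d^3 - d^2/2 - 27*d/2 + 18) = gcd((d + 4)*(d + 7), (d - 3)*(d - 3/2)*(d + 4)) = d + 4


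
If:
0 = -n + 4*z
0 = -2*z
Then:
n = 0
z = 0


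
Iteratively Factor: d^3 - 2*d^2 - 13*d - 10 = (d + 2)*(d^2 - 4*d - 5) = (d - 5)*(d + 2)*(d + 1)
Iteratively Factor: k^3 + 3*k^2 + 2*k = (k + 2)*(k^2 + k) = k*(k + 2)*(k + 1)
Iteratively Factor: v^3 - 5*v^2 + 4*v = (v - 4)*(v^2 - v) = v*(v - 4)*(v - 1)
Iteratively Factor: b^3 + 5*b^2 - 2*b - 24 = (b + 4)*(b^2 + b - 6) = (b + 3)*(b + 4)*(b - 2)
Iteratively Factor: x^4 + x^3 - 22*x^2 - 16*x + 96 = (x - 4)*(x^3 + 5*x^2 - 2*x - 24) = (x - 4)*(x + 3)*(x^2 + 2*x - 8) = (x - 4)*(x + 3)*(x + 4)*(x - 2)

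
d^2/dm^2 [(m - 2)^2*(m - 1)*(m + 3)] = 12*m^2 - 12*m - 14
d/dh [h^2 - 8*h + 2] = 2*h - 8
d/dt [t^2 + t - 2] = 2*t + 1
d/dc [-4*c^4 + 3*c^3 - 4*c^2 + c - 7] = -16*c^3 + 9*c^2 - 8*c + 1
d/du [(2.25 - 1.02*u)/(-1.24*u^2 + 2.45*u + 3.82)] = (-1.2648*u^2 + 5.58*u - 9.4089)/(1.5376*u^4 - 6.076*u^3 - 3.4711*u^2 + 18.718*u + 14.5924)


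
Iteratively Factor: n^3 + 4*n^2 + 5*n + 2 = (n + 1)*(n^2 + 3*n + 2) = (n + 1)*(n + 2)*(n + 1)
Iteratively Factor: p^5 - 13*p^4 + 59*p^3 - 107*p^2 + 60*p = (p)*(p^4 - 13*p^3 + 59*p^2 - 107*p + 60) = p*(p - 4)*(p^3 - 9*p^2 + 23*p - 15) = p*(p - 5)*(p - 4)*(p^2 - 4*p + 3) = p*(p - 5)*(p - 4)*(p - 3)*(p - 1)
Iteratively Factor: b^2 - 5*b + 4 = (b - 4)*(b - 1)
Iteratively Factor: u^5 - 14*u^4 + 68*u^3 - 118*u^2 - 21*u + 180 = (u + 1)*(u^4 - 15*u^3 + 83*u^2 - 201*u + 180) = (u - 5)*(u + 1)*(u^3 - 10*u^2 + 33*u - 36) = (u - 5)*(u - 3)*(u + 1)*(u^2 - 7*u + 12) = (u - 5)*(u - 4)*(u - 3)*(u + 1)*(u - 3)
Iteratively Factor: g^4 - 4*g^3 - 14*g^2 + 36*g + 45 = (g + 1)*(g^3 - 5*g^2 - 9*g + 45) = (g - 3)*(g + 1)*(g^2 - 2*g - 15) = (g - 3)*(g + 1)*(g + 3)*(g - 5)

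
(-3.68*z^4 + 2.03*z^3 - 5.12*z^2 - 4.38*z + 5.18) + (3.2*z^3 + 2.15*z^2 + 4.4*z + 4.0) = -3.68*z^4 + 5.23*z^3 - 2.97*z^2 + 0.0200000000000005*z + 9.18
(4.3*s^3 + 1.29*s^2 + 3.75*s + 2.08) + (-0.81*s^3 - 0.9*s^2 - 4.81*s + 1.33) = 3.49*s^3 + 0.39*s^2 - 1.06*s + 3.41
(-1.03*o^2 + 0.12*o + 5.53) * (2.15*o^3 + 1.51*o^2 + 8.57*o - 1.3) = -2.2145*o^5 - 1.2973*o^4 + 3.2436*o^3 + 10.7177*o^2 + 47.2361*o - 7.189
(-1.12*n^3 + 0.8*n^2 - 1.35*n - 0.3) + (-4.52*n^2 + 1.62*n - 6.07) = -1.12*n^3 - 3.72*n^2 + 0.27*n - 6.37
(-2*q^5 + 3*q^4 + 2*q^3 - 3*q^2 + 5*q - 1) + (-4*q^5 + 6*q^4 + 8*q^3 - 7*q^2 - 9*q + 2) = -6*q^5 + 9*q^4 + 10*q^3 - 10*q^2 - 4*q + 1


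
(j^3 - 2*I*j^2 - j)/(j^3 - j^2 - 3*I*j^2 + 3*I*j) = (j^2 - 2*I*j - 1)/(j^2 - j - 3*I*j + 3*I)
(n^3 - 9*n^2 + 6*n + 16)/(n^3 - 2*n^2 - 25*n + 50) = (n^2 - 7*n - 8)/(n^2 - 25)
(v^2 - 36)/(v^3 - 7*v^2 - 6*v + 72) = (v + 6)/(v^2 - v - 12)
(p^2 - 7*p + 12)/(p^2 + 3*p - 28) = (p - 3)/(p + 7)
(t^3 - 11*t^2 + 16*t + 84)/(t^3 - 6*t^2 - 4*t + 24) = (t - 7)/(t - 2)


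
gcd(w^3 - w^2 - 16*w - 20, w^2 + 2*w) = w + 2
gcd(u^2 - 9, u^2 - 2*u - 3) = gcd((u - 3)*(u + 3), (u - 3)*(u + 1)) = u - 3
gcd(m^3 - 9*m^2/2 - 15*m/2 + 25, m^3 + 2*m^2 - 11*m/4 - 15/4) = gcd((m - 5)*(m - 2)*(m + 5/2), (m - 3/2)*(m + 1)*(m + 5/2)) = m + 5/2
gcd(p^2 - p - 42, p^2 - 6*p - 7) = p - 7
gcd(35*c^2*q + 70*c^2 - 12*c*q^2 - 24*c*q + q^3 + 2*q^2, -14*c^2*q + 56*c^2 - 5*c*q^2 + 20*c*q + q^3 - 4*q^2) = -7*c + q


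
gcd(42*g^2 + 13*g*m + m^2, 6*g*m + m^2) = 6*g + m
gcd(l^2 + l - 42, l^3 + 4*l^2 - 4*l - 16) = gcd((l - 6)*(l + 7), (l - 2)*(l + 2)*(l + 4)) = 1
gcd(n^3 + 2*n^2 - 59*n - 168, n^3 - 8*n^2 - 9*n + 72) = n^2 - 5*n - 24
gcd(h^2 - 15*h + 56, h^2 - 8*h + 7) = h - 7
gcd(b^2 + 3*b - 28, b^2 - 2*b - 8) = b - 4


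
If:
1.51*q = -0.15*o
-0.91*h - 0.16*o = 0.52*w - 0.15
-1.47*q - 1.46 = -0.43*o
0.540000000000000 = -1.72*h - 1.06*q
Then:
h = -0.16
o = 2.53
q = -0.25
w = -0.21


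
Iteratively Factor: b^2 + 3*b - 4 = (b - 1)*(b + 4)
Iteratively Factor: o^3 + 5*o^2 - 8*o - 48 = (o - 3)*(o^2 + 8*o + 16) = (o - 3)*(o + 4)*(o + 4)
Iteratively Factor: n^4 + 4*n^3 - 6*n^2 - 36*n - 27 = (n + 3)*(n^3 + n^2 - 9*n - 9) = (n - 3)*(n + 3)*(n^2 + 4*n + 3) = (n - 3)*(n + 1)*(n + 3)*(n + 3)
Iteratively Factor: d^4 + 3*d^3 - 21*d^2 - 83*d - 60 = (d + 3)*(d^3 - 21*d - 20) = (d + 3)*(d + 4)*(d^2 - 4*d - 5) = (d - 5)*(d + 3)*(d + 4)*(d + 1)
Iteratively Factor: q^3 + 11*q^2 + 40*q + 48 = (q + 3)*(q^2 + 8*q + 16) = (q + 3)*(q + 4)*(q + 4)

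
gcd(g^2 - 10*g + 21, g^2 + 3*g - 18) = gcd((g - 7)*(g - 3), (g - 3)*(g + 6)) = g - 3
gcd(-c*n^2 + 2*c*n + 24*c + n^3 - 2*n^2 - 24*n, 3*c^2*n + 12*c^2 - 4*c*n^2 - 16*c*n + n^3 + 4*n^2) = c*n + 4*c - n^2 - 4*n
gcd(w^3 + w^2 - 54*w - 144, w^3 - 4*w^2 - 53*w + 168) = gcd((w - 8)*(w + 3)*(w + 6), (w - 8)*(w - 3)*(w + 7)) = w - 8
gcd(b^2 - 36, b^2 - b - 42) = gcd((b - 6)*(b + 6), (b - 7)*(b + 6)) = b + 6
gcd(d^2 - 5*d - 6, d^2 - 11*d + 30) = d - 6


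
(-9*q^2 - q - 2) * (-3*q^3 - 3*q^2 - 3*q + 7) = 27*q^5 + 30*q^4 + 36*q^3 - 54*q^2 - q - 14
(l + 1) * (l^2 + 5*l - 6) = l^3 + 6*l^2 - l - 6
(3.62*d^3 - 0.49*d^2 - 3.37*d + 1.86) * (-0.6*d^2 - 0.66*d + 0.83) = -2.172*d^5 - 2.0952*d^4 + 5.35*d^3 + 0.7015*d^2 - 4.0247*d + 1.5438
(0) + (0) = 0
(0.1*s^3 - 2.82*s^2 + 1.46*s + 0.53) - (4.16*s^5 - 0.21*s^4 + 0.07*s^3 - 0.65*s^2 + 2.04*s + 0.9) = -4.16*s^5 + 0.21*s^4 + 0.03*s^3 - 2.17*s^2 - 0.58*s - 0.37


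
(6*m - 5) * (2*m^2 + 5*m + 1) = 12*m^3 + 20*m^2 - 19*m - 5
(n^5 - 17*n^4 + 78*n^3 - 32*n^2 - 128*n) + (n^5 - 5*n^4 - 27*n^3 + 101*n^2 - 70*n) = 2*n^5 - 22*n^4 + 51*n^3 + 69*n^2 - 198*n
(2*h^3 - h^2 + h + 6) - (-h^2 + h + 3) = 2*h^3 + 3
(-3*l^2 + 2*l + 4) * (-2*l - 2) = 6*l^3 + 2*l^2 - 12*l - 8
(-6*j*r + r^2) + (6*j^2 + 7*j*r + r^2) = 6*j^2 + j*r + 2*r^2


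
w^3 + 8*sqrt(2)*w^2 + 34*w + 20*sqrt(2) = (w + sqrt(2))*(w + 2*sqrt(2))*(w + 5*sqrt(2))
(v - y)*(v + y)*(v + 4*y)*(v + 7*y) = v^4 + 11*v^3*y + 27*v^2*y^2 - 11*v*y^3 - 28*y^4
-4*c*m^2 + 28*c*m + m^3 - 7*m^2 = m*(-4*c + m)*(m - 7)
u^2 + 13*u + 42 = (u + 6)*(u + 7)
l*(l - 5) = l^2 - 5*l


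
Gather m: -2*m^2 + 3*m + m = -2*m^2 + 4*m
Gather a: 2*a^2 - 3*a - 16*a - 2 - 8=2*a^2 - 19*a - 10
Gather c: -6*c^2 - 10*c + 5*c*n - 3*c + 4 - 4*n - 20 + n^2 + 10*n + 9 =-6*c^2 + c*(5*n - 13) + n^2 + 6*n - 7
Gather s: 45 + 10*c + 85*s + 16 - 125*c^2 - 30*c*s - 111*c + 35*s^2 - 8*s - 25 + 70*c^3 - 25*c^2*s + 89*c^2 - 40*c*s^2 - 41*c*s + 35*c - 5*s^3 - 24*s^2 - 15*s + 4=70*c^3 - 36*c^2 - 66*c - 5*s^3 + s^2*(11 - 40*c) + s*(-25*c^2 - 71*c + 62) + 40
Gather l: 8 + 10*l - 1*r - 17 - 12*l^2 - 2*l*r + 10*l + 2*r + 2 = -12*l^2 + l*(20 - 2*r) + r - 7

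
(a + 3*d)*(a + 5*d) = a^2 + 8*a*d + 15*d^2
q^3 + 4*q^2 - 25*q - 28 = (q - 4)*(q + 1)*(q + 7)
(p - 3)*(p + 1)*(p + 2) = p^3 - 7*p - 6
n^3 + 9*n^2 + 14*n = n*(n + 2)*(n + 7)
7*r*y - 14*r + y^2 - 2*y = (7*r + y)*(y - 2)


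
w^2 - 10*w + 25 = (w - 5)^2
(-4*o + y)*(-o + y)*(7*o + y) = 28*o^3 - 31*o^2*y + 2*o*y^2 + y^3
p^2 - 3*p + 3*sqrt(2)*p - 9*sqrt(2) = (p - 3)*(p + 3*sqrt(2))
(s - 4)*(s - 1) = s^2 - 5*s + 4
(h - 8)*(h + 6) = h^2 - 2*h - 48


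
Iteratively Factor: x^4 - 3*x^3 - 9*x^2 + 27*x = (x - 3)*(x^3 - 9*x) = x*(x - 3)*(x^2 - 9) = x*(x - 3)^2*(x + 3)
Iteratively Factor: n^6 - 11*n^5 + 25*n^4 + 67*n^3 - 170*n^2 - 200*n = (n + 2)*(n^5 - 13*n^4 + 51*n^3 - 35*n^2 - 100*n) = (n + 1)*(n + 2)*(n^4 - 14*n^3 + 65*n^2 - 100*n) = (n - 5)*(n + 1)*(n + 2)*(n^3 - 9*n^2 + 20*n) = (n - 5)^2*(n + 1)*(n + 2)*(n^2 - 4*n) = n*(n - 5)^2*(n + 1)*(n + 2)*(n - 4)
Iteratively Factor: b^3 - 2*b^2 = (b)*(b^2 - 2*b) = b*(b - 2)*(b)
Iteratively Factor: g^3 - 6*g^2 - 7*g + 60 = (g - 5)*(g^2 - g - 12) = (g - 5)*(g + 3)*(g - 4)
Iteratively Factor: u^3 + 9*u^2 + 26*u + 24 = (u + 2)*(u^2 + 7*u + 12) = (u + 2)*(u + 4)*(u + 3)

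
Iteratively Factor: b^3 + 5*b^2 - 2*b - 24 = (b - 2)*(b^2 + 7*b + 12) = (b - 2)*(b + 4)*(b + 3)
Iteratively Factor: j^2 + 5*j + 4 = (j + 4)*(j + 1)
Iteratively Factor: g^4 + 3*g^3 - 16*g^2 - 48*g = (g + 3)*(g^3 - 16*g) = g*(g + 3)*(g^2 - 16) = g*(g + 3)*(g + 4)*(g - 4)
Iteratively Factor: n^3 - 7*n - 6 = (n - 3)*(n^2 + 3*n + 2) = (n - 3)*(n + 1)*(n + 2)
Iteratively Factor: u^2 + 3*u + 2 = (u + 1)*(u + 2)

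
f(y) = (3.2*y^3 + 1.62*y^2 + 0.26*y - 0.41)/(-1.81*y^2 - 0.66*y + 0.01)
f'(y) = (3.62*y + 0.66)*(3.2*y^3 + 1.62*y^2 + 0.26*y - 0.41)/(-1.81*y^2 - 0.66*y + 0.01)^2 + (9.6*y^2 + 3.24*y + 0.26)/(-1.81*y^2 - 0.66*y + 0.01) = (-5.792*y^4 - 4.224*y^3 - 0.5026*y^2 - 1.4518*y - 0.268)/(3.2761*y^4 + 2.3892*y^3 + 0.3994*y^2 - 0.0132*y + 0.0001)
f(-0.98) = 1.96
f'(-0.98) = -0.59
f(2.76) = -5.12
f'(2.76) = -1.78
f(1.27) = -2.43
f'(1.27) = -1.90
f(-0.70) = 2.16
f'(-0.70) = 3.25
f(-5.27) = 9.09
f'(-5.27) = -1.76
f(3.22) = -5.94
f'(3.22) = -1.77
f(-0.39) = 57.56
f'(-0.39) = 5419.64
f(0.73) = -1.31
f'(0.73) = -2.37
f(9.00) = -16.17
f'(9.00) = -1.77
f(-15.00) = 26.27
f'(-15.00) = -1.77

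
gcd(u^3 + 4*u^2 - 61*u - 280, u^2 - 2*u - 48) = u - 8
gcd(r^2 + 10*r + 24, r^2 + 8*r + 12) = r + 6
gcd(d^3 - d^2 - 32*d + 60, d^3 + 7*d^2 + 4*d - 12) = d + 6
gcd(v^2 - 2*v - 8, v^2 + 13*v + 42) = 1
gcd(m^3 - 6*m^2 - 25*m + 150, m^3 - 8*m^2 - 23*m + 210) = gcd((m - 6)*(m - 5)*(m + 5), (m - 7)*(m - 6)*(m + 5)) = m^2 - m - 30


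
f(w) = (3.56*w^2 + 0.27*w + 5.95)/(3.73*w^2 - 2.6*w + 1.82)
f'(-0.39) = 2.30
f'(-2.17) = 0.06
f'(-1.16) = 0.40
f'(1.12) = -2.50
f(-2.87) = 0.86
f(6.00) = 1.13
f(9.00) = 1.06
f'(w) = (2.6 - 7.46*w)*(3.56*w^2 + 0.27*w + 5.95)/(3.73*w^2 - 2.6*w + 1.82)^2 + (7.12*w + 0.27)/(3.73*w^2 - 2.6*w + 1.82)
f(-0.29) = 2.14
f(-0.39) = 1.88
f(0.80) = 3.97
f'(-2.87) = 0.01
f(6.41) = 1.11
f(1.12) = 2.99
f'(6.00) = -0.04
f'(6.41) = -0.03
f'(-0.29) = 2.90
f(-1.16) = 1.06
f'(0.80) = -3.48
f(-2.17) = 0.88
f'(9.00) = -0.01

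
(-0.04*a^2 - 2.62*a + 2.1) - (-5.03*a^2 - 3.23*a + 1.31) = 4.99*a^2 + 0.61*a + 0.79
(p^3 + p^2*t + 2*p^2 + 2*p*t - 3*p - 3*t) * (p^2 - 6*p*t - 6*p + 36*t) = p^5 - 5*p^4*t - 4*p^4 - 6*p^3*t^2 + 20*p^3*t - 15*p^3 + 24*p^2*t^2 + 75*p^2*t + 18*p^2 + 90*p*t^2 - 90*p*t - 108*t^2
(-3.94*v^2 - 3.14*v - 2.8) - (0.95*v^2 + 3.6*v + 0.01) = -4.89*v^2 - 6.74*v - 2.81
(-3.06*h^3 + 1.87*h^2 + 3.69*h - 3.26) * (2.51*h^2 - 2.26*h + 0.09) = -7.6806*h^5 + 11.6093*h^4 + 4.7603*h^3 - 16.3537*h^2 + 7.6997*h - 0.2934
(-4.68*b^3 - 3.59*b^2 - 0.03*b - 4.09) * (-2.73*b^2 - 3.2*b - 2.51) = 12.7764*b^5 + 24.7767*b^4 + 23.3167*b^3 + 20.2726*b^2 + 13.1633*b + 10.2659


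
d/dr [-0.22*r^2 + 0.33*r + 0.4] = 0.33 - 0.44*r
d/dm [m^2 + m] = 2*m + 1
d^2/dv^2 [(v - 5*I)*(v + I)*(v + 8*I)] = 6*v + 8*I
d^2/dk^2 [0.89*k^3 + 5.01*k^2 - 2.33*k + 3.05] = 5.34*k + 10.02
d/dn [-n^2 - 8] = -2*n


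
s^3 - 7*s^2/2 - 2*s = s*(s - 4)*(s + 1/2)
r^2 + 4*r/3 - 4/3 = (r - 2/3)*(r + 2)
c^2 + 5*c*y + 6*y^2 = (c + 2*y)*(c + 3*y)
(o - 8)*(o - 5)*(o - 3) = o^3 - 16*o^2 + 79*o - 120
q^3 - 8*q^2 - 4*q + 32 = (q - 8)*(q - 2)*(q + 2)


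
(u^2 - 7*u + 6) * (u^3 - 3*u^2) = u^5 - 10*u^4 + 27*u^3 - 18*u^2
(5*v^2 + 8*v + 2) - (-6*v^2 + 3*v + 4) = 11*v^2 + 5*v - 2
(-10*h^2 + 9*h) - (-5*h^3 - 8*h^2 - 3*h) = 5*h^3 - 2*h^2 + 12*h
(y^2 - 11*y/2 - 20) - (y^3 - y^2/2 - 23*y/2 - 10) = -y^3 + 3*y^2/2 + 6*y - 10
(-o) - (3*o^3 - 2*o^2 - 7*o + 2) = -3*o^3 + 2*o^2 + 6*o - 2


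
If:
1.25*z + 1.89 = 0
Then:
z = -1.51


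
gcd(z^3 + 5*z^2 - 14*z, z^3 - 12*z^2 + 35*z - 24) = 1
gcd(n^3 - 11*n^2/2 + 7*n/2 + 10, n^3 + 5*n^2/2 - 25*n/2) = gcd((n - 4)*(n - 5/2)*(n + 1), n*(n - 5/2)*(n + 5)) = n - 5/2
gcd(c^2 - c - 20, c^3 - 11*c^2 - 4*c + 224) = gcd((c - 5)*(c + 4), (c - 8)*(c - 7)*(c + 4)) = c + 4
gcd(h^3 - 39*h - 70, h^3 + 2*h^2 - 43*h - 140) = h^2 - 2*h - 35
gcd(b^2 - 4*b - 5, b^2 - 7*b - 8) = b + 1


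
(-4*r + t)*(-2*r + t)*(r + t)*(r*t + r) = 8*r^4*t + 8*r^4 + 2*r^3*t^2 + 2*r^3*t - 5*r^2*t^3 - 5*r^2*t^2 + r*t^4 + r*t^3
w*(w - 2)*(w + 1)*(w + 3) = w^4 + 2*w^3 - 5*w^2 - 6*w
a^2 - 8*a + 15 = (a - 5)*(a - 3)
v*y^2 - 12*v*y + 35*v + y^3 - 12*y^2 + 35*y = (v + y)*(y - 7)*(y - 5)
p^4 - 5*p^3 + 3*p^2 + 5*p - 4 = (p - 4)*(p - 1)^2*(p + 1)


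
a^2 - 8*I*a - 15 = (a - 5*I)*(a - 3*I)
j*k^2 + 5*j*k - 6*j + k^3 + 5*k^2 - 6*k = (j + k)*(k - 1)*(k + 6)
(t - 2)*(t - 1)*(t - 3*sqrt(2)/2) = t^3 - 3*t^2 - 3*sqrt(2)*t^2/2 + 2*t + 9*sqrt(2)*t/2 - 3*sqrt(2)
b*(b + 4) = b^2 + 4*b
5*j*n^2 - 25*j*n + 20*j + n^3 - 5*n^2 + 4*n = (5*j + n)*(n - 4)*(n - 1)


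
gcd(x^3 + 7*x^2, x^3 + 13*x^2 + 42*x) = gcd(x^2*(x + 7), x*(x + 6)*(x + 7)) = x^2 + 7*x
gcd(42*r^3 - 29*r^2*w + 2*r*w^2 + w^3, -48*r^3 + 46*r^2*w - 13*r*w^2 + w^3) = 6*r^2 - 5*r*w + w^2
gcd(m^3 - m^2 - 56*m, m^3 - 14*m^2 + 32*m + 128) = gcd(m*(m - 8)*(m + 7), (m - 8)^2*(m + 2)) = m - 8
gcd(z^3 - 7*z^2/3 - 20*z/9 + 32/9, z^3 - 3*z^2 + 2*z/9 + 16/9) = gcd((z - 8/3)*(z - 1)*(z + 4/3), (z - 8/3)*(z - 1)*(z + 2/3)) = z^2 - 11*z/3 + 8/3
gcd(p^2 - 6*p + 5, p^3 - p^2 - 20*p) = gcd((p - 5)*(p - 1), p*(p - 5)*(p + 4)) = p - 5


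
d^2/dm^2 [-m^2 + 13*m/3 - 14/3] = -2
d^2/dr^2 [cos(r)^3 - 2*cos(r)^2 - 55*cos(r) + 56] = 217*cos(r)/4 + 4*cos(2*r) - 9*cos(3*r)/4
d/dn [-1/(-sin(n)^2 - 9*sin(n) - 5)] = -(2*sin(n) + 9)*cos(n)/(sin(n)^2 + 9*sin(n) + 5)^2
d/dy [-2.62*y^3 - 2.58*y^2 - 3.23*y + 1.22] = -7.86*y^2 - 5.16*y - 3.23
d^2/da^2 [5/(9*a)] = 10/(9*a^3)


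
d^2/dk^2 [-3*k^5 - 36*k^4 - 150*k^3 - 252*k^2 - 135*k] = -60*k^3 - 432*k^2 - 900*k - 504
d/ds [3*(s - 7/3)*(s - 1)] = 6*s - 10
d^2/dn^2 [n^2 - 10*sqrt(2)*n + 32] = 2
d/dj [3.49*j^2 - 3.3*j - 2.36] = 6.98*j - 3.3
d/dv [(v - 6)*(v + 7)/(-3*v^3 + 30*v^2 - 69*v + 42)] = (v^4 + 2*v^3 - 159*v^2 + 868*v - 952)/(3*(v^6 - 20*v^5 + 146*v^4 - 488*v^3 + 809*v^2 - 644*v + 196))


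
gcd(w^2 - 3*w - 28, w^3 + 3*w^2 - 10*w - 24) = w + 4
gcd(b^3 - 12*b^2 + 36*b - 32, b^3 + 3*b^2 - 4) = 1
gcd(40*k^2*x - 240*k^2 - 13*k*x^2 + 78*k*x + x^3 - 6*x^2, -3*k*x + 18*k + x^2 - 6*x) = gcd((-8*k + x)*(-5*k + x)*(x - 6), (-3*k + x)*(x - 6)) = x - 6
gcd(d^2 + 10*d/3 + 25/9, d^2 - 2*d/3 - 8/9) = 1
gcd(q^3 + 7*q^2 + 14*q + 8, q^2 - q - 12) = 1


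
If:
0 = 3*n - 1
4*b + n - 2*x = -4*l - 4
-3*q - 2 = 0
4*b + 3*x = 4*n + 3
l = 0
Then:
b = -13/60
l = 0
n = 1/3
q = -2/3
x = 26/15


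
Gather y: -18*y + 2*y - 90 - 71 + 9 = -16*y - 152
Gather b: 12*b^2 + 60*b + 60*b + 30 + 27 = 12*b^2 + 120*b + 57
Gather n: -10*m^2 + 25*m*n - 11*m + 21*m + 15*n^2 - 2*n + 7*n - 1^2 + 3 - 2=-10*m^2 + 10*m + 15*n^2 + n*(25*m + 5)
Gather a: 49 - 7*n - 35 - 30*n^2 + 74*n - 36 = -30*n^2 + 67*n - 22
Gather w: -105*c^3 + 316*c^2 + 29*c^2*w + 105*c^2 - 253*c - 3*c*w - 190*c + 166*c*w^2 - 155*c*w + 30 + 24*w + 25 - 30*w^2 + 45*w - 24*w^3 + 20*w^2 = -105*c^3 + 421*c^2 - 443*c - 24*w^3 + w^2*(166*c - 10) + w*(29*c^2 - 158*c + 69) + 55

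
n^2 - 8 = (n - 2*sqrt(2))*(n + 2*sqrt(2))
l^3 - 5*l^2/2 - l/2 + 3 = (l - 2)*(l - 3/2)*(l + 1)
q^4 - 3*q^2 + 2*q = q*(q - 1)^2*(q + 2)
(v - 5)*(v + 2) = v^2 - 3*v - 10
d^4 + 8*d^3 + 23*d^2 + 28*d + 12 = (d + 1)*(d + 2)^2*(d + 3)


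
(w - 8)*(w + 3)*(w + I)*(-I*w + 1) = -I*w^4 + 2*w^3 + 5*I*w^3 - 10*w^2 + 25*I*w^2 - 48*w - 5*I*w - 24*I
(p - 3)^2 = p^2 - 6*p + 9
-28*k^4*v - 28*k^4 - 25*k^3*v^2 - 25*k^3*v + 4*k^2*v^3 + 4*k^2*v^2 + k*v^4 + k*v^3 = (-4*k + v)*(k + v)*(7*k + v)*(k*v + k)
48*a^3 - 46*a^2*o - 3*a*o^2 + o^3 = (-8*a + o)*(-a + o)*(6*a + o)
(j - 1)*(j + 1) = j^2 - 1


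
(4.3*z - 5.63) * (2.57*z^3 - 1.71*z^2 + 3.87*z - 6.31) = 11.051*z^4 - 21.8221*z^3 + 26.2683*z^2 - 48.9211*z + 35.5253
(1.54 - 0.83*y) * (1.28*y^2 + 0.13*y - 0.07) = -1.0624*y^3 + 1.8633*y^2 + 0.2583*y - 0.1078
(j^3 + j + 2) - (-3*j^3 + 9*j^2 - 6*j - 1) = 4*j^3 - 9*j^2 + 7*j + 3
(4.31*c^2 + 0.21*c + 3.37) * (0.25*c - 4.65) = 1.0775*c^3 - 19.989*c^2 - 0.134*c - 15.6705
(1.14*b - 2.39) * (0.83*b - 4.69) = 0.9462*b^2 - 7.3303*b + 11.2091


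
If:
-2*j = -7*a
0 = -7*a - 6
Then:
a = -6/7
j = -3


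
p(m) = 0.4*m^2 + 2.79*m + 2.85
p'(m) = 0.8*m + 2.79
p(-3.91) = -1.94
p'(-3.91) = -0.34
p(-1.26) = -0.03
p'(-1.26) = 1.78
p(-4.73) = -1.40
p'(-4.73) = -0.99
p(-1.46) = -0.37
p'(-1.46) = 1.62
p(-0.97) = 0.52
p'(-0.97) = 2.01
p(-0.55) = 1.44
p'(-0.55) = 2.35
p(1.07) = 6.29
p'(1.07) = 3.65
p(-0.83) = 0.81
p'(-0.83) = 2.13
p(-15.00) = 51.00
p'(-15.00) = -9.21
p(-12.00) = 26.97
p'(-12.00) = -6.81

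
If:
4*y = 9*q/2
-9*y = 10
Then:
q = -80/81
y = -10/9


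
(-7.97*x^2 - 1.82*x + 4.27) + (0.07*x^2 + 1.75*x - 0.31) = -7.9*x^2 - 0.0700000000000001*x + 3.96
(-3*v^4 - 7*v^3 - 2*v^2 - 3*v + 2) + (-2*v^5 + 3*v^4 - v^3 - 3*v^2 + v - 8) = -2*v^5 - 8*v^3 - 5*v^2 - 2*v - 6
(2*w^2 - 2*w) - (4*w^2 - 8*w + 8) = -2*w^2 + 6*w - 8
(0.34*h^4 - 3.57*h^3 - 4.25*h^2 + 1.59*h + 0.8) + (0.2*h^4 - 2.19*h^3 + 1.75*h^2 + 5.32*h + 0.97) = 0.54*h^4 - 5.76*h^3 - 2.5*h^2 + 6.91*h + 1.77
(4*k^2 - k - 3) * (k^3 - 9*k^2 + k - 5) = 4*k^5 - 37*k^4 + 10*k^3 + 6*k^2 + 2*k + 15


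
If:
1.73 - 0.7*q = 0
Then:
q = 2.47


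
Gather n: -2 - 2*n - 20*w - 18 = -2*n - 20*w - 20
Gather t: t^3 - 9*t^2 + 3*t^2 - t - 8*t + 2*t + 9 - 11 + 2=t^3 - 6*t^2 - 7*t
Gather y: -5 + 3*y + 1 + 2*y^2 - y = 2*y^2 + 2*y - 4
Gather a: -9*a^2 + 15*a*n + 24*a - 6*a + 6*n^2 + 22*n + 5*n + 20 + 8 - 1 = -9*a^2 + a*(15*n + 18) + 6*n^2 + 27*n + 27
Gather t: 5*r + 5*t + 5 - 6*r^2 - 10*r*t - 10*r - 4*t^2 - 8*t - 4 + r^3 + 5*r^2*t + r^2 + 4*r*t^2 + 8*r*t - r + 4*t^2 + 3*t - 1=r^3 - 5*r^2 + 4*r*t^2 - 6*r + t*(5*r^2 - 2*r)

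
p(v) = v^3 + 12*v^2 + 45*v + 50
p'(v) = 3*v^2 + 24*v + 45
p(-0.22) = 40.67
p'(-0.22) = 39.87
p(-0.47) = 31.40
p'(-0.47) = 34.38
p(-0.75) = 22.58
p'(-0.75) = 28.69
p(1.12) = 116.86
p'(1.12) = 75.64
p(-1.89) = 1.06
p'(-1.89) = 10.36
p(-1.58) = 4.91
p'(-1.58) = 14.57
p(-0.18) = 42.28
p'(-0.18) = 40.78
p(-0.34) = 36.05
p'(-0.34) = 37.19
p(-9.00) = -112.00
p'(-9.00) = 72.00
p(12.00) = 4046.00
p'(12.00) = 765.00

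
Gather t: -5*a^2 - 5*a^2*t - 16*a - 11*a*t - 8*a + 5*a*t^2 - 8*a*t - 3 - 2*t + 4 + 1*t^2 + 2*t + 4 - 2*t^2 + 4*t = -5*a^2 - 24*a + t^2*(5*a - 1) + t*(-5*a^2 - 19*a + 4) + 5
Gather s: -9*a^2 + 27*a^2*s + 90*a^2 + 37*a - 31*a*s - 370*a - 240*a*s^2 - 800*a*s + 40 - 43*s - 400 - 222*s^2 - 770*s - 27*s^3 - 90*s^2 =81*a^2 - 333*a - 27*s^3 + s^2*(-240*a - 312) + s*(27*a^2 - 831*a - 813) - 360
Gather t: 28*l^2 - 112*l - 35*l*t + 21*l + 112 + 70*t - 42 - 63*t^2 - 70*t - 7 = 28*l^2 - 35*l*t - 91*l - 63*t^2 + 63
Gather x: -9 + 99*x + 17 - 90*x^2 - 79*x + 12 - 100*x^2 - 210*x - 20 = -190*x^2 - 190*x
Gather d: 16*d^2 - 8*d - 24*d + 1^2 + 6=16*d^2 - 32*d + 7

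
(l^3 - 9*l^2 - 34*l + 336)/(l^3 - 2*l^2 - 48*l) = (l - 7)/l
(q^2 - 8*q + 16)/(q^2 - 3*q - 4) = (q - 4)/(q + 1)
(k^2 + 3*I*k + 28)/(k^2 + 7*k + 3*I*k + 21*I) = (k^2 + 3*I*k + 28)/(k^2 + k*(7 + 3*I) + 21*I)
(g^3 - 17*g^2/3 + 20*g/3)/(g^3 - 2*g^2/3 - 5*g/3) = (g - 4)/(g + 1)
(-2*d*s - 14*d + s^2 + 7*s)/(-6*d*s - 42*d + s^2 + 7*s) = (-2*d + s)/(-6*d + s)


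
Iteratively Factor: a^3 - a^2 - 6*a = (a + 2)*(a^2 - 3*a) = (a - 3)*(a + 2)*(a)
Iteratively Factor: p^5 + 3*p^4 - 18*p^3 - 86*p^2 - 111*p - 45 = (p + 1)*(p^4 + 2*p^3 - 20*p^2 - 66*p - 45) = (p + 1)^2*(p^3 + p^2 - 21*p - 45) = (p + 1)^2*(p + 3)*(p^2 - 2*p - 15) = (p + 1)^2*(p + 3)^2*(p - 5)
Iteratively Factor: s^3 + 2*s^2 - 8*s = (s + 4)*(s^2 - 2*s) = s*(s + 4)*(s - 2)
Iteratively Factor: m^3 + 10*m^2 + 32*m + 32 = (m + 4)*(m^2 + 6*m + 8) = (m + 4)^2*(m + 2)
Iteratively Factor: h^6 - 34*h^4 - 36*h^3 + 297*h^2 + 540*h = (h + 3)*(h^5 - 3*h^4 - 25*h^3 + 39*h^2 + 180*h) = (h + 3)^2*(h^4 - 6*h^3 - 7*h^2 + 60*h) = (h + 3)^3*(h^3 - 9*h^2 + 20*h) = h*(h + 3)^3*(h^2 - 9*h + 20) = h*(h - 5)*(h + 3)^3*(h - 4)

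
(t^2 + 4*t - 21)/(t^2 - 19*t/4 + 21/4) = 4*(t + 7)/(4*t - 7)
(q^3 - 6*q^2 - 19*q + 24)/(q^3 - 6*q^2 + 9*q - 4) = (q^2 - 5*q - 24)/(q^2 - 5*q + 4)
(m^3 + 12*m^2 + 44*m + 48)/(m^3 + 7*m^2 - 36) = (m^2 + 6*m + 8)/(m^2 + m - 6)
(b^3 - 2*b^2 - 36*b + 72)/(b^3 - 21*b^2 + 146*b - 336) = (b^2 + 4*b - 12)/(b^2 - 15*b + 56)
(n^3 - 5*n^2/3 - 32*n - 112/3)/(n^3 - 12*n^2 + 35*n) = (3*n^2 + 16*n + 16)/(3*n*(n - 5))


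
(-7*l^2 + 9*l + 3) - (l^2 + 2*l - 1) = -8*l^2 + 7*l + 4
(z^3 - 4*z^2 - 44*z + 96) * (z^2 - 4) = z^5 - 4*z^4 - 48*z^3 + 112*z^2 + 176*z - 384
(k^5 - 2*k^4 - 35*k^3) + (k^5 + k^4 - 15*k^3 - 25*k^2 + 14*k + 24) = 2*k^5 - k^4 - 50*k^3 - 25*k^2 + 14*k + 24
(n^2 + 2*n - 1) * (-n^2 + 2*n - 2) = -n^4 + 3*n^2 - 6*n + 2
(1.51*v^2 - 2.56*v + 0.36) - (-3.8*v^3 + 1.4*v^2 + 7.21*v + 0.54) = 3.8*v^3 + 0.11*v^2 - 9.77*v - 0.18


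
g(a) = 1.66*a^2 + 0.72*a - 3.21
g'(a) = 3.32*a + 0.72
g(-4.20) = 23.05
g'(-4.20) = -13.22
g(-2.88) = 8.49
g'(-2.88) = -8.84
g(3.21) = 16.21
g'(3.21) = 11.38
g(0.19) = -3.01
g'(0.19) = 1.35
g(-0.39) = -3.24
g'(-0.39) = -0.57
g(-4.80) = 31.58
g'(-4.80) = -15.22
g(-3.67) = 16.51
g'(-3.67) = -11.46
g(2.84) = 12.22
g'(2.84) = 10.15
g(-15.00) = 359.49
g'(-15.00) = -49.08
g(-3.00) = 9.57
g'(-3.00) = -9.24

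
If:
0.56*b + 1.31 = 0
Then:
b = -2.34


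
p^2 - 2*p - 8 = (p - 4)*(p + 2)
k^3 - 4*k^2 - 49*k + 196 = (k - 7)*(k - 4)*(k + 7)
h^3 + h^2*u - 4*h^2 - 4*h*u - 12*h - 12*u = (h - 6)*(h + 2)*(h + u)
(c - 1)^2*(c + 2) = c^3 - 3*c + 2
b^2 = b^2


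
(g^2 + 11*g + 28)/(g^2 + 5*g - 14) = (g + 4)/(g - 2)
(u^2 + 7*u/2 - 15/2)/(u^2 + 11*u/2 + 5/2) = (2*u - 3)/(2*u + 1)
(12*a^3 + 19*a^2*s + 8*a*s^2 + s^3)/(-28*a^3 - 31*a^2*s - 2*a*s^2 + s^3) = (3*a + s)/(-7*a + s)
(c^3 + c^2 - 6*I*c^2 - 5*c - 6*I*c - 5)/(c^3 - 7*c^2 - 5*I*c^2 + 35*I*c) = (c^2 + c*(1 - I) - I)/(c*(c - 7))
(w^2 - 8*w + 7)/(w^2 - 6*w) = (w^2 - 8*w + 7)/(w*(w - 6))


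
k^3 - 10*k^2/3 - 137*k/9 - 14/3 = (k - 6)*(k + 1/3)*(k + 7/3)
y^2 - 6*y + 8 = (y - 4)*(y - 2)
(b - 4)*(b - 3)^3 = b^4 - 13*b^3 + 63*b^2 - 135*b + 108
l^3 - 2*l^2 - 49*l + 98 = (l - 7)*(l - 2)*(l + 7)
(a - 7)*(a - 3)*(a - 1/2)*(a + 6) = a^4 - 9*a^3/2 - 37*a^2 + 291*a/2 - 63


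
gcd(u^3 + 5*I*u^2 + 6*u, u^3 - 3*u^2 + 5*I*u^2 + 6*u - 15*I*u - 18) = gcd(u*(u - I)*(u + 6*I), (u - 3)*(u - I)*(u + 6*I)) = u^2 + 5*I*u + 6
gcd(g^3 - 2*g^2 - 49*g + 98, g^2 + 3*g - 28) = g + 7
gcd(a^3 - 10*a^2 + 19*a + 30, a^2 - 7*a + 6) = a - 6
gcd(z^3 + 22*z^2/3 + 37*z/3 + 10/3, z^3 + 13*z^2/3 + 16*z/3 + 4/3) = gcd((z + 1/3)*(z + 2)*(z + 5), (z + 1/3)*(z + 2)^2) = z^2 + 7*z/3 + 2/3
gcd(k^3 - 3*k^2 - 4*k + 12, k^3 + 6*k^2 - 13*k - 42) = k^2 - k - 6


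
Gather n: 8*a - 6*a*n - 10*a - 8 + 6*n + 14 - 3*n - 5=-2*a + n*(3 - 6*a) + 1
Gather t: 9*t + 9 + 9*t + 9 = 18*t + 18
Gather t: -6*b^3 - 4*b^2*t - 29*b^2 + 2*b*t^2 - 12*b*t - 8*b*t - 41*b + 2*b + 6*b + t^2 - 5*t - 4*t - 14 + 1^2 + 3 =-6*b^3 - 29*b^2 - 33*b + t^2*(2*b + 1) + t*(-4*b^2 - 20*b - 9) - 10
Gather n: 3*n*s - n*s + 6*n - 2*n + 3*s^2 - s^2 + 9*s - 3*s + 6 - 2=n*(2*s + 4) + 2*s^2 + 6*s + 4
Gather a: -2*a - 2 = -2*a - 2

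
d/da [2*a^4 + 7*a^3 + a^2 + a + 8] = 8*a^3 + 21*a^2 + 2*a + 1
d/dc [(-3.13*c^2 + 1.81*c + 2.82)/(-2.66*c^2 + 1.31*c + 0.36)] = (0.714300000000001*c^2 + 12.7488*c - 3.0426)/(7.0756*c^4 - 6.9692*c^3 - 0.1991*c^2 + 0.9432*c + 0.1296)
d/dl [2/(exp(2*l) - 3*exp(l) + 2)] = (6 - 4*exp(l))*exp(l)/(exp(2*l) - 3*exp(l) + 2)^2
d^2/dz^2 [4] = 0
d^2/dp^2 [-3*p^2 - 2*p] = -6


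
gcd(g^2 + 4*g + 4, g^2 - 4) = g + 2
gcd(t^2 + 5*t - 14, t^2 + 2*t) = 1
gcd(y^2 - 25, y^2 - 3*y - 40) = y + 5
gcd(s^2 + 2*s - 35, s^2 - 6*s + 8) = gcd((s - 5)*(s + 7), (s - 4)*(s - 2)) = 1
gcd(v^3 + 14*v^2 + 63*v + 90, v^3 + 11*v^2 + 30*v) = v^2 + 11*v + 30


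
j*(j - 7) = j^2 - 7*j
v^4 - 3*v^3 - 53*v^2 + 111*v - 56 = (v - 8)*(v - 1)^2*(v + 7)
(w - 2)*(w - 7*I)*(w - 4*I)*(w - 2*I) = w^4 - 2*w^3 - 13*I*w^3 - 50*w^2 + 26*I*w^2 + 100*w + 56*I*w - 112*I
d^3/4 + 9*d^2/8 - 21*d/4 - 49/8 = (d/4 + 1/4)*(d - 7/2)*(d + 7)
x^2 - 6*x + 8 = (x - 4)*(x - 2)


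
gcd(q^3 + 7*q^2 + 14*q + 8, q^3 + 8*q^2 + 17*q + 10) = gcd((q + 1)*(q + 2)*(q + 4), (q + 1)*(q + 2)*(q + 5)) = q^2 + 3*q + 2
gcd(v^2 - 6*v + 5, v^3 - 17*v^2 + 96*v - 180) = v - 5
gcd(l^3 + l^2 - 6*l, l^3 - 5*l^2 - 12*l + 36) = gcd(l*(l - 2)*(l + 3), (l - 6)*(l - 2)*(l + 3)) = l^2 + l - 6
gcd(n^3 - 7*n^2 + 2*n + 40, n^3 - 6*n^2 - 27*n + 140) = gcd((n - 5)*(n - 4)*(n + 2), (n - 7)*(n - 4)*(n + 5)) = n - 4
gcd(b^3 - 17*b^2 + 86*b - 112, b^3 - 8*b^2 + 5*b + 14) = b^2 - 9*b + 14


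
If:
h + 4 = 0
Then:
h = -4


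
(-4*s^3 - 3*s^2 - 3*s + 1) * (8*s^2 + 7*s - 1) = -32*s^5 - 52*s^4 - 41*s^3 - 10*s^2 + 10*s - 1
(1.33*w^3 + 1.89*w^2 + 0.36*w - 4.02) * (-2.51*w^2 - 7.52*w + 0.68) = -3.3383*w^5 - 14.7455*w^4 - 14.212*w^3 + 8.6682*w^2 + 30.4752*w - 2.7336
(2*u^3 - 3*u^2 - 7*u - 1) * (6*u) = 12*u^4 - 18*u^3 - 42*u^2 - 6*u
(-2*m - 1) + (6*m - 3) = 4*m - 4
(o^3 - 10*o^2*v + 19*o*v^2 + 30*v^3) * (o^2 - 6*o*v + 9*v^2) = o^5 - 16*o^4*v + 88*o^3*v^2 - 174*o^2*v^3 - 9*o*v^4 + 270*v^5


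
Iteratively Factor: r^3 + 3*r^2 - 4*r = (r)*(r^2 + 3*r - 4) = r*(r - 1)*(r + 4)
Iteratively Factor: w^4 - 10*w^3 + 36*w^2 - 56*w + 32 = (w - 2)*(w^3 - 8*w^2 + 20*w - 16) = (w - 4)*(w - 2)*(w^2 - 4*w + 4) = (w - 4)*(w - 2)^2*(w - 2)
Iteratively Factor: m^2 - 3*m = (m - 3)*(m)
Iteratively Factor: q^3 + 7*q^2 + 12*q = (q)*(q^2 + 7*q + 12) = q*(q + 3)*(q + 4)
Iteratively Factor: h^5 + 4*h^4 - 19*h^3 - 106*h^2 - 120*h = (h + 3)*(h^4 + h^3 - 22*h^2 - 40*h) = (h + 3)*(h + 4)*(h^3 - 3*h^2 - 10*h) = h*(h + 3)*(h + 4)*(h^2 - 3*h - 10) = h*(h - 5)*(h + 3)*(h + 4)*(h + 2)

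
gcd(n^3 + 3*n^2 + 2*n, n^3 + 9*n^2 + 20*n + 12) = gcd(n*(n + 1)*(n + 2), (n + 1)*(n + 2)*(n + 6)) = n^2 + 3*n + 2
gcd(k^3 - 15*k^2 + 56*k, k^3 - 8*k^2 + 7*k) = k^2 - 7*k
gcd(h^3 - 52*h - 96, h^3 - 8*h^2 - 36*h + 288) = h^2 - 2*h - 48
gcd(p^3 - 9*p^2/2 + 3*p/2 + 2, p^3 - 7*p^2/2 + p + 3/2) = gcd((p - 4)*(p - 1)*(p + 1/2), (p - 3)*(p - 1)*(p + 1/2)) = p^2 - p/2 - 1/2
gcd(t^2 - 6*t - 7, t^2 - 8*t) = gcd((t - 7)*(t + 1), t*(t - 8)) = 1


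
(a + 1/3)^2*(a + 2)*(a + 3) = a^4 + 17*a^3/3 + 85*a^2/9 + 41*a/9 + 2/3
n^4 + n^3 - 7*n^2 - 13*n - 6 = (n - 3)*(n + 1)^2*(n + 2)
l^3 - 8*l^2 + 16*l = l*(l - 4)^2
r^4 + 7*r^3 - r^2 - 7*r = r*(r - 1)*(r + 1)*(r + 7)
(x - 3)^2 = x^2 - 6*x + 9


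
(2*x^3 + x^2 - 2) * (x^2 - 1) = 2*x^5 + x^4 - 2*x^3 - 3*x^2 + 2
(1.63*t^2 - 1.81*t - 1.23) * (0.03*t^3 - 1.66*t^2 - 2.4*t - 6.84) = 0.0489*t^5 - 2.7601*t^4 - 0.9443*t^3 - 4.7634*t^2 + 15.3324*t + 8.4132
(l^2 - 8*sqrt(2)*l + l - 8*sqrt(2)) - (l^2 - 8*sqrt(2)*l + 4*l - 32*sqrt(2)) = -3*l + 24*sqrt(2)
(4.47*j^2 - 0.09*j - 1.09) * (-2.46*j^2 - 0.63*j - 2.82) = -10.9962*j^4 - 2.5947*j^3 - 9.8673*j^2 + 0.9405*j + 3.0738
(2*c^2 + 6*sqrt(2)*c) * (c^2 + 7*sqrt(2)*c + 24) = 2*c^4 + 20*sqrt(2)*c^3 + 132*c^2 + 144*sqrt(2)*c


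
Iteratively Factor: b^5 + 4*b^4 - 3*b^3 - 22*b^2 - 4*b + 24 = (b + 3)*(b^4 + b^3 - 6*b^2 - 4*b + 8) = (b + 2)*(b + 3)*(b^3 - b^2 - 4*b + 4) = (b + 2)^2*(b + 3)*(b^2 - 3*b + 2) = (b - 1)*(b + 2)^2*(b + 3)*(b - 2)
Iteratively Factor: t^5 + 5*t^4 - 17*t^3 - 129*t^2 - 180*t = (t)*(t^4 + 5*t^3 - 17*t^2 - 129*t - 180) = t*(t + 4)*(t^3 + t^2 - 21*t - 45) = t*(t - 5)*(t + 4)*(t^2 + 6*t + 9) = t*(t - 5)*(t + 3)*(t + 4)*(t + 3)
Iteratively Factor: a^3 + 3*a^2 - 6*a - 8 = (a + 4)*(a^2 - a - 2) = (a - 2)*(a + 4)*(a + 1)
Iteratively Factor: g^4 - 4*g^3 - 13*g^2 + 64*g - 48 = (g + 4)*(g^3 - 8*g^2 + 19*g - 12) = (g - 3)*(g + 4)*(g^2 - 5*g + 4) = (g - 3)*(g - 1)*(g + 4)*(g - 4)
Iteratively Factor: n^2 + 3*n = (n + 3)*(n)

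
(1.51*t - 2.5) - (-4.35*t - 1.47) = 5.86*t - 1.03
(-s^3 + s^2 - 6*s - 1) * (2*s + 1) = -2*s^4 + s^3 - 11*s^2 - 8*s - 1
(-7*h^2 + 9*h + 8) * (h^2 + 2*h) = -7*h^4 - 5*h^3 + 26*h^2 + 16*h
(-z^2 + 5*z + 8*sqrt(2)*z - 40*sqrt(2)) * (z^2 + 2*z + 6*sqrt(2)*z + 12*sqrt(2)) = -z^4 + 2*sqrt(2)*z^3 + 3*z^3 - 6*sqrt(2)*z^2 + 106*z^2 - 288*z - 20*sqrt(2)*z - 960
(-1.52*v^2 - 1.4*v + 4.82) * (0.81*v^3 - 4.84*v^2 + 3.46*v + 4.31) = -1.2312*v^5 + 6.2228*v^4 + 5.421*v^3 - 34.724*v^2 + 10.6432*v + 20.7742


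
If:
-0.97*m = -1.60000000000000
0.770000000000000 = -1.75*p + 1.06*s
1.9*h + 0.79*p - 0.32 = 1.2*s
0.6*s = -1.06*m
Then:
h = -0.76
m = 1.65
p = -2.21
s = -2.91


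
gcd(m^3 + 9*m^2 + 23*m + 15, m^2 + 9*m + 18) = m + 3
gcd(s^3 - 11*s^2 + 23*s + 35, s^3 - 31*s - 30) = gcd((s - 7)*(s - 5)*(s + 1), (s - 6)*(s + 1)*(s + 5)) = s + 1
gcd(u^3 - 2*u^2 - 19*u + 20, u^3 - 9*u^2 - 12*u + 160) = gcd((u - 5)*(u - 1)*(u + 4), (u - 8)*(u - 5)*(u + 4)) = u^2 - u - 20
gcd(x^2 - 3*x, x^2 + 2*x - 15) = x - 3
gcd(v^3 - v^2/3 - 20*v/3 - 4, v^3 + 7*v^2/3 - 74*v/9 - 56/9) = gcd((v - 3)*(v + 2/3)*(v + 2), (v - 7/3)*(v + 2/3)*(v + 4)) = v + 2/3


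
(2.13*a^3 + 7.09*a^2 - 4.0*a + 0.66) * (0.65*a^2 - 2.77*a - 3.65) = 1.3845*a^5 - 1.2916*a^4 - 30.0138*a^3 - 14.3695*a^2 + 12.7718*a - 2.409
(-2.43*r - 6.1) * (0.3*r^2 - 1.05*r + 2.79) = -0.729*r^3 + 0.7215*r^2 - 0.374700000000001*r - 17.019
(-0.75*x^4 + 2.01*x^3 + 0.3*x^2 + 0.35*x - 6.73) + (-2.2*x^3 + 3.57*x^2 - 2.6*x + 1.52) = -0.75*x^4 - 0.19*x^3 + 3.87*x^2 - 2.25*x - 5.21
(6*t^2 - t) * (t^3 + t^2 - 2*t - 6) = 6*t^5 + 5*t^4 - 13*t^3 - 34*t^2 + 6*t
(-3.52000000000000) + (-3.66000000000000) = -7.18000000000000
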